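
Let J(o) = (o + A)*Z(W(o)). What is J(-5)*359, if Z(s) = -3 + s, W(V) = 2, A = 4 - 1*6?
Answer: 2513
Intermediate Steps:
A = -2 (A = 4 - 6 = -2)
J(o) = 2 - o (J(o) = (o - 2)*(-3 + 2) = (-2 + o)*(-1) = 2 - o)
J(-5)*359 = (2 - 1*(-5))*359 = (2 + 5)*359 = 7*359 = 2513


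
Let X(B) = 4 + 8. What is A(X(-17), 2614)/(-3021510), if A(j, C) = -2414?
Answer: 1207/1510755 ≈ 0.00079894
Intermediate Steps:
X(B) = 12
A(X(-17), 2614)/(-3021510) = -2414/(-3021510) = -2414*(-1/3021510) = 1207/1510755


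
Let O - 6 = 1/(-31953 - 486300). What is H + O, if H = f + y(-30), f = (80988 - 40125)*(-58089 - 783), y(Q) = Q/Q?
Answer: -1246754260713838/518253 ≈ -2.4057e+9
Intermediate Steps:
y(Q) = 1
O = 3109517/518253 (O = 6 + 1/(-31953 - 486300) = 6 + 1/(-518253) = 6 - 1/518253 = 3109517/518253 ≈ 6.0000)
f = -2405686536 (f = 40863*(-58872) = -2405686536)
H = -2405686535 (H = -2405686536 + 1 = -2405686535)
H + O = -2405686535 + 3109517/518253 = -1246754260713838/518253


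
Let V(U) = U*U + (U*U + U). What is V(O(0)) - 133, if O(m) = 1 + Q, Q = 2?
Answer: -112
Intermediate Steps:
O(m) = 3 (O(m) = 1 + 2 = 3)
V(U) = U + 2*U**2 (V(U) = U**2 + (U**2 + U) = U**2 + (U + U**2) = U + 2*U**2)
V(O(0)) - 133 = 3*(1 + 2*3) - 133 = 3*(1 + 6) - 133 = 3*7 - 133 = 21 - 133 = -112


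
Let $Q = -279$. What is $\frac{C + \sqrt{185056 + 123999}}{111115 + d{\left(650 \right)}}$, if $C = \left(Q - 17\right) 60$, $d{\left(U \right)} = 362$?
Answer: $- \frac{5920}{37159} + \frac{\sqrt{309055}}{111477} \approx -0.15433$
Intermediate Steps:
$C = -17760$ ($C = \left(-279 - 17\right) 60 = \left(-296\right) 60 = -17760$)
$\frac{C + \sqrt{185056 + 123999}}{111115 + d{\left(650 \right)}} = \frac{-17760 + \sqrt{185056 + 123999}}{111115 + 362} = \frac{-17760 + \sqrt{309055}}{111477} = \left(-17760 + \sqrt{309055}\right) \frac{1}{111477} = - \frac{5920}{37159} + \frac{\sqrt{309055}}{111477}$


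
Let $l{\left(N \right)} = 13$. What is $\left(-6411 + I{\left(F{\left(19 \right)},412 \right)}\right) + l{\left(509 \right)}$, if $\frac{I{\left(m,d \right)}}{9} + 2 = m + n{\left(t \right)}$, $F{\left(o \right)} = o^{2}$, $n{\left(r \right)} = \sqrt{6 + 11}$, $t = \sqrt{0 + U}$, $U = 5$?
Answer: $-3167 + 9 \sqrt{17} \approx -3129.9$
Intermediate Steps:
$t = \sqrt{5}$ ($t = \sqrt{0 + 5} = \sqrt{5} \approx 2.2361$)
$n{\left(r \right)} = \sqrt{17}$
$I{\left(m,d \right)} = -18 + 9 m + 9 \sqrt{17}$ ($I{\left(m,d \right)} = -18 + 9 \left(m + \sqrt{17}\right) = -18 + \left(9 m + 9 \sqrt{17}\right) = -18 + 9 m + 9 \sqrt{17}$)
$\left(-6411 + I{\left(F{\left(19 \right)},412 \right)}\right) + l{\left(509 \right)} = \left(-6411 + \left(-18 + 9 \cdot 19^{2} + 9 \sqrt{17}\right)\right) + 13 = \left(-6411 + \left(-18 + 9 \cdot 361 + 9 \sqrt{17}\right)\right) + 13 = \left(-6411 + \left(-18 + 3249 + 9 \sqrt{17}\right)\right) + 13 = \left(-6411 + \left(3231 + 9 \sqrt{17}\right)\right) + 13 = \left(-3180 + 9 \sqrt{17}\right) + 13 = -3167 + 9 \sqrt{17}$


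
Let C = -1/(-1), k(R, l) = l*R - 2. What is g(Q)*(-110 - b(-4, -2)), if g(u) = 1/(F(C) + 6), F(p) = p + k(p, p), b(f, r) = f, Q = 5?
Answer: -53/3 ≈ -17.667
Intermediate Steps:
k(R, l) = -2 + R*l (k(R, l) = R*l - 2 = -2 + R*l)
C = 1 (C = -1*(-1) = 1)
F(p) = -2 + p + p**2 (F(p) = p + (-2 + p*p) = p + (-2 + p**2) = -2 + p + p**2)
g(u) = 1/6 (g(u) = 1/((-2 + 1 + 1**2) + 6) = 1/((-2 + 1 + 1) + 6) = 1/(0 + 6) = 1/6)
g(Q)*(-110 - b(-4, -2)) = (-110 - 1*(-4))/6 = (-110 + 4)/6 = (1/6)*(-106) = -53/3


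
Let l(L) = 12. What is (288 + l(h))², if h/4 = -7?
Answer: 90000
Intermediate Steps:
h = -28 (h = 4*(-7) = -28)
(288 + l(h))² = (288 + 12)² = 300² = 90000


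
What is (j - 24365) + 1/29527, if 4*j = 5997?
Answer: -2700627997/118108 ≈ -22866.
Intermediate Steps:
j = 5997/4 (j = (¼)*5997 = 5997/4 ≈ 1499.3)
(j - 24365) + 1/29527 = (5997/4 - 24365) + 1/29527 = -91463/4 + 1/29527 = -2700627997/118108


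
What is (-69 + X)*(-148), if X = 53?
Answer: 2368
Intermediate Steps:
(-69 + X)*(-148) = (-69 + 53)*(-148) = -16*(-148) = 2368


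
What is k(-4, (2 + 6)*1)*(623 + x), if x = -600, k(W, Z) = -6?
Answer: -138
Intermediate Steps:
k(-4, (2 + 6)*1)*(623 + x) = -6*(623 - 600) = -6*23 = -138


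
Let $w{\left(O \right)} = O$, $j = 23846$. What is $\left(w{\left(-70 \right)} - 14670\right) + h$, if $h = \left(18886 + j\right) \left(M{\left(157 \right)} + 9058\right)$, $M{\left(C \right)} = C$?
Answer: $393760640$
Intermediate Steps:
$h = 393775380$ ($h = \left(18886 + 23846\right) \left(157 + 9058\right) = 42732 \cdot 9215 = 393775380$)
$\left(w{\left(-70 \right)} - 14670\right) + h = \left(-70 - 14670\right) + 393775380 = -14740 + 393775380 = 393760640$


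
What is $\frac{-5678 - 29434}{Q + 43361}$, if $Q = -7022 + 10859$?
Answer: $- \frac{17556}{23599} \approx -0.74393$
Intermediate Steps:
$Q = 3837$
$\frac{-5678 - 29434}{Q + 43361} = \frac{-5678 - 29434}{3837 + 43361} = - \frac{35112}{47198} = \left(-35112\right) \frac{1}{47198} = - \frac{17556}{23599}$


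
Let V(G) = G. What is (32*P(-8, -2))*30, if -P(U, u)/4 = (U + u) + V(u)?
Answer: 46080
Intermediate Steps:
P(U, u) = -8*u - 4*U (P(U, u) = -4*((U + u) + u) = -4*(U + 2*u) = -8*u - 4*U)
(32*P(-8, -2))*30 = (32*(-8*(-2) - 4*(-8)))*30 = (32*(16 + 32))*30 = (32*48)*30 = 1536*30 = 46080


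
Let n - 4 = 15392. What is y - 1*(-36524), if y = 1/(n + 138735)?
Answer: 5629480645/154131 ≈ 36524.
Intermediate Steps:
n = 15396 (n = 4 + 15392 = 15396)
y = 1/154131 (y = 1/(15396 + 138735) = 1/154131 ≈ 6.4880e-6)
y - 1*(-36524) = 1/154131 - 1*(-36524) = 1/154131 + 36524 = 5629480645/154131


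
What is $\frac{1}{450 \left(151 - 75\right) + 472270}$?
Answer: $\frac{1}{506470} \approx 1.9745 \cdot 10^{-6}$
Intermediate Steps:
$\frac{1}{450 \left(151 - 75\right) + 472270} = \frac{1}{450 \cdot 76 + 472270} = \frac{1}{34200 + 472270} = \frac{1}{506470}$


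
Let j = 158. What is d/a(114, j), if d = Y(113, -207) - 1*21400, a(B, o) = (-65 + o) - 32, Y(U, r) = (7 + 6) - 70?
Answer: -21457/61 ≈ -351.75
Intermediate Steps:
Y(U, r) = -57 (Y(U, r) = 13 - 70 = -57)
a(B, o) = -97 + o
d = -21457 (d = -57 - 1*21400 = -57 - 21400 = -21457)
d/a(114, j) = -21457/(-97 + 158) = -21457/61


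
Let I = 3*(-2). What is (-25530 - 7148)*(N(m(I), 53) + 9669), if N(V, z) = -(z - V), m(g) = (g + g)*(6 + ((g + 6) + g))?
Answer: -314231648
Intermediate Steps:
I = -6
m(g) = 2*g*(12 + 2*g) (m(g) = (2*g)*(6 + ((6 + g) + g)) = (2*g)*(6 + (6 + 2*g)) = (2*g)*(12 + 2*g) = 2*g*(12 + 2*g))
N(V, z) = V - z
(-25530 - 7148)*(N(m(I), 53) + 9669) = (-25530 - 7148)*((4*(-6)*(6 - 6) - 1*53) + 9669) = -32678*((4*(-6)*0 - 53) + 9669) = -32678*((0 - 53) + 9669) = -32678*(-53 + 9669) = -32678*9616 = -314231648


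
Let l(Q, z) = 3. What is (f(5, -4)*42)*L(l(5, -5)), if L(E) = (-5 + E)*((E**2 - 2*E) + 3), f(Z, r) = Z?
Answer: -2520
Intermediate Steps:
L(E) = (-5 + E)*(3 + E**2 - 2*E)
(f(5, -4)*42)*L(l(5, -5)) = (5*42)*(-15 + 3**3 - 7*3**2 + 13*3) = 210*(-15 + 27 - 7*9 + 39) = 210*(-15 + 27 - 63 + 39) = 210*(-12) = -2520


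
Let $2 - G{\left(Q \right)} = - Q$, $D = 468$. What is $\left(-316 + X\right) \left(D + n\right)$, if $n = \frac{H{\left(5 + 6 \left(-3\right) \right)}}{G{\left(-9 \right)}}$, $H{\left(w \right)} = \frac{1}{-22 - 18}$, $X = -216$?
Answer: $- \frac{2489779}{10} \approx -2.4898 \cdot 10^{5}$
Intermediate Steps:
$G{\left(Q \right)} = 2 + Q$ ($G{\left(Q \right)} = 2 - - Q = 2 + Q$)
$H{\left(w \right)} = - \frac{1}{40}$ ($H{\left(w \right)} = \frac{1}{-40} = - \frac{1}{40}$)
$n = \frac{1}{280}$ ($n = - \frac{1}{40 \left(2 - 9\right)} = - \frac{1}{40 \left(-7\right)} = \left(- \frac{1}{40}\right) \left(- \frac{1}{7}\right) = \frac{1}{280} \approx 0.0035714$)
$\left(-316 + X\right) \left(D + n\right) = \left(-316 - 216\right) \left(468 + \frac{1}{280}\right) = \left(-532\right) \frac{131041}{280} = - \frac{2489779}{10}$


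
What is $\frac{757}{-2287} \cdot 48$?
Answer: $- \frac{36336}{2287} \approx -15.888$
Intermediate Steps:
$\frac{757}{-2287} \cdot 48 = 757 \left(- \frac{1}{2287}\right) 48 = \left(- \frac{757}{2287}\right) 48 = - \frac{36336}{2287}$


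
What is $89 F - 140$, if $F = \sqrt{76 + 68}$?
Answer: $928$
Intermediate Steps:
$F = 12$ ($F = \sqrt{144} = 12$)
$89 F - 140 = 89 \cdot 12 - 140 = 1068 - 140 = 928$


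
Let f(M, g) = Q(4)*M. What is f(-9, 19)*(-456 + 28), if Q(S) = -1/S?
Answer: -963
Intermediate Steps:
f(M, g) = -M/4 (f(M, g) = (-1/4)*M = (-1*1/4)*M = -M/4)
f(-9, 19)*(-456 + 28) = (-1/4*(-9))*(-456 + 28) = (9/4)*(-428) = -963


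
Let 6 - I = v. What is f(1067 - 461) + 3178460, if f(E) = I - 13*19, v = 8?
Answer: 3178211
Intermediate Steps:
I = -2 (I = 6 - 1*8 = 6 - 8 = -2)
f(E) = -249 (f(E) = -2 - 13*19 = -2 - 247 = -249)
f(1067 - 461) + 3178460 = -249 + 3178460 = 3178211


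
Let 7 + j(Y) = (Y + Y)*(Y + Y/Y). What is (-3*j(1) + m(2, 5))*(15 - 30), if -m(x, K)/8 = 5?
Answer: 465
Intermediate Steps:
m(x, K) = -40 (m(x, K) = -8*5 = -40)
j(Y) = -7 + 2*Y*(1 + Y) (j(Y) = -7 + (Y + Y)*(Y + Y/Y) = -7 + (2*Y)*(Y + 1) = -7 + (2*Y)*(1 + Y) = -7 + 2*Y*(1 + Y))
(-3*j(1) + m(2, 5))*(15 - 30) = (-3*(-7 + 2*1 + 2*1²) - 40)*(15 - 30) = (-3*(-7 + 2 + 2*1) - 40)*(-15) = (-3*(-7 + 2 + 2) - 40)*(-15) = (-3*(-3) - 40)*(-15) = (9 - 40)*(-15) = -31*(-15) = 465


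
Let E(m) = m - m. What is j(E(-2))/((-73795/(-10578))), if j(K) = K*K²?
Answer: 0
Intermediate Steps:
E(m) = 0
j(K) = K³
j(E(-2))/((-73795/(-10578))) = 0³/((-73795/(-10578))) = 0/((-73795*(-1/10578))) = 0/(73795/10578) = 0*(10578/73795) = 0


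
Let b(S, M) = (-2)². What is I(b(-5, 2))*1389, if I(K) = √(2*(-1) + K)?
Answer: 1389*√2 ≈ 1964.3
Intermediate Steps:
b(S, M) = 4
I(K) = √(-2 + K)
I(b(-5, 2))*1389 = √(-2 + 4)*1389 = √2*1389 = 1389*√2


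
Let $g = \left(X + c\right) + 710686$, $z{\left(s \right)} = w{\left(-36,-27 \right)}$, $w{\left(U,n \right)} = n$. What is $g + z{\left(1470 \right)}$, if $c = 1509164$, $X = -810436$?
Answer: $1409387$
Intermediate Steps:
$z{\left(s \right)} = -27$
$g = 1409414$ ($g = \left(-810436 + 1509164\right) + 710686 = 698728 + 710686 = 1409414$)
$g + z{\left(1470 \right)} = 1409414 - 27 = 1409387$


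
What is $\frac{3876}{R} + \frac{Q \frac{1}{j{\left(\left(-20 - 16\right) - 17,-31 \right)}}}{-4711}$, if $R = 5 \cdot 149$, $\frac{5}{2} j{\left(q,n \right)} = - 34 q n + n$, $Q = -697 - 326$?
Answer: $\frac{21948281897}{4218653390} \approx 5.2027$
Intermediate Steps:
$Q = -1023$ ($Q = -697 - 326 = -1023$)
$j{\left(q,n \right)} = \frac{2 n}{5} - \frac{68 n q}{5}$ ($j{\left(q,n \right)} = \frac{2 \left(- 34 q n + n\right)}{5} = \frac{2 \left(- 34 n q + n\right)}{5} = \frac{2 \left(n - 34 n q\right)}{5} = \frac{2 n}{5} - \frac{68 n q}{5}$)
$R = 745$
$\frac{3876}{R} + \frac{Q \frac{1}{j{\left(\left(-20 - 16\right) - 17,-31 \right)}}}{-4711} = \frac{3876}{745} + \frac{\left(-1023\right) \frac{1}{\frac{2}{5} \left(-31\right) \left(1 - 34 \left(\left(-20 - 16\right) - 17\right)\right)}}{-4711} = 3876 \cdot \frac{1}{745} + - \frac{1023}{\frac{2}{5} \left(-31\right) \left(1 - 34 \left(-36 - 17\right)\right)} \left(- \frac{1}{4711}\right) = \frac{3876}{745} + - \frac{1023}{\frac{2}{5} \left(-31\right) \left(1 - -1802\right)} \left(- \frac{1}{4711}\right) = \frac{3876}{745} + - \frac{1023}{\frac{2}{5} \left(-31\right) \left(1 + 1802\right)} \left(- \frac{1}{4711}\right) = \frac{3876}{745} + - \frac{1023}{\frac{2}{5} \left(-31\right) 1803} \left(- \frac{1}{4711}\right) = \frac{3876}{745} + - \frac{1023}{- \frac{111786}{5}} \left(- \frac{1}{4711}\right) = \frac{3876}{745} + \left(-1023\right) \left(- \frac{5}{111786}\right) \left(- \frac{1}{4711}\right) = \frac{3876}{745} + \frac{55}{1202} \left(- \frac{1}{4711}\right) = \frac{3876}{745} - \frac{55}{5662622} = \frac{21948281897}{4218653390}$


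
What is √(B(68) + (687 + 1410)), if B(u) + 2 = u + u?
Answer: √2231 ≈ 47.233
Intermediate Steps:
B(u) = -2 + 2*u (B(u) = -2 + (u + u) = -2 + 2*u)
√(B(68) + (687 + 1410)) = √((-2 + 2*68) + (687 + 1410)) = √((-2 + 136) + 2097) = √(134 + 2097) = √2231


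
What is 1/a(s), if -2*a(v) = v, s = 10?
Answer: -1/5 ≈ -0.20000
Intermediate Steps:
a(v) = -v/2
1/a(s) = 1/(-1/2*10) = 1/(-5) = -1/5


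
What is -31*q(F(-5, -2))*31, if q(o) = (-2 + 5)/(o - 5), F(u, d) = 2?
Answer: 961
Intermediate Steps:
q(o) = 3/(-5 + o)
-31*q(F(-5, -2))*31 = -93/(-5 + 2)*31 = -93/(-3)*31 = -93*(-1)/3*31 = -31*(-1)*31 = 31*31 = 961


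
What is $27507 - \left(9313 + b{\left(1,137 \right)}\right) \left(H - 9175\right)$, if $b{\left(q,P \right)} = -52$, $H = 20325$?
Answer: $-103232643$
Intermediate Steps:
$27507 - \left(9313 + b{\left(1,137 \right)}\right) \left(H - 9175\right) = 27507 - \left(9313 - 52\right) \left(20325 - 9175\right) = 27507 - 9261 \cdot 11150 = 27507 - 103260150 = -103232643$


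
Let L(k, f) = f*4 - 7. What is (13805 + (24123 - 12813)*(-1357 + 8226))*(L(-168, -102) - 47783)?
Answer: -3745090394610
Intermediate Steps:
L(k, f) = -7 + 4*f (L(k, f) = 4*f - 7 = -7 + 4*f)
(13805 + (24123 - 12813)*(-1357 + 8226))*(L(-168, -102) - 47783) = (13805 + (24123 - 12813)*(-1357 + 8226))*((-7 + 4*(-102)) - 47783) = (13805 + 11310*6869)*((-7 - 408) - 47783) = (13805 + 77688390)*(-415 - 47783) = 77702195*(-48198) = -3745090394610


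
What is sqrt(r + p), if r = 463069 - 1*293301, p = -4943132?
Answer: 2*I*sqrt(1193341) ≈ 2184.8*I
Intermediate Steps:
r = 169768 (r = 463069 - 293301 = 169768)
sqrt(r + p) = sqrt(169768 - 4943132) = sqrt(-4773364) = 2*I*sqrt(1193341)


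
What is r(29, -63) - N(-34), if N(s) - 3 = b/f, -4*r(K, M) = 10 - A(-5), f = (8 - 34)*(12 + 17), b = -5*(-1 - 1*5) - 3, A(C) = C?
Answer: -10125/1508 ≈ -6.7142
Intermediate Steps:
b = 27 (b = -5*(-1 - 5) - 3 = -5*(-6) - 3 = 30 - 3 = 27)
f = -754 (f = -26*29 = -754)
r(K, M) = -15/4 (r(K, M) = -(10 - 1*(-5))/4 = -(10 + 5)/4 = -1/4*15 = -15/4)
N(s) = 2235/754 (N(s) = 3 + 27/(-754) = 3 + 27*(-1/754) = 3 - 27/754 = 2235/754)
r(29, -63) - N(-34) = -15/4 - 1*2235/754 = -15/4 - 2235/754 = -10125/1508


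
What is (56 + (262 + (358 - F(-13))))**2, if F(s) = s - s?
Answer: 456976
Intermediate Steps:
F(s) = 0
(56 + (262 + (358 - F(-13))))**2 = (56 + (262 + (358 - 1*0)))**2 = (56 + (262 + (358 + 0)))**2 = (56 + (262 + 358))**2 = (56 + 620)**2 = 676**2 = 456976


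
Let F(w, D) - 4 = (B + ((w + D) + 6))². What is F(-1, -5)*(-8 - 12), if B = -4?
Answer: -400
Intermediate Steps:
F(w, D) = 4 + (2 + D + w)² (F(w, D) = 4 + (-4 + ((w + D) + 6))² = 4 + (-4 + ((D + w) + 6))² = 4 + (-4 + (6 + D + w))² = 4 + (2 + D + w)²)
F(-1, -5)*(-8 - 12) = (4 + (2 - 5 - 1)²)*(-8 - 12) = (4 + (-4)²)*(-20) = (4 + 16)*(-20) = 20*(-20) = -400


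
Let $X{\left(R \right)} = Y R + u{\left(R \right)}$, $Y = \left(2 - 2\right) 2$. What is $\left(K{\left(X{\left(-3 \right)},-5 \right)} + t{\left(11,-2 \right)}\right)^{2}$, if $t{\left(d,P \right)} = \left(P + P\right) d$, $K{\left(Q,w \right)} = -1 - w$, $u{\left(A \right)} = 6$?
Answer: $1600$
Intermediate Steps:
$Y = 0$ ($Y = 0 \cdot 2 = 0$)
$X{\left(R \right)} = 6$ ($X{\left(R \right)} = 0 R + 6 = 0 + 6 = 6$)
$t{\left(d,P \right)} = 2 P d$
$\left(K{\left(X{\left(-3 \right)},-5 \right)} + t{\left(11,-2 \right)}\right)^{2} = \left(\left(-1 - -5\right) + 2 \left(-2\right) 11\right)^{2} = \left(\left(-1 + 5\right) - 44\right)^{2} = \left(4 - 44\right)^{2} = \left(-40\right)^{2} = 1600$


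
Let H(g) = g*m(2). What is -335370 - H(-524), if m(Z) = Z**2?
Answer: -333274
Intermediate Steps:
H(g) = 4*g (H(g) = g*2**2 = g*4 = 4*g)
-335370 - H(-524) = -335370 - 4*(-524) = -335370 - 1*(-2096) = -335370 + 2096 = -333274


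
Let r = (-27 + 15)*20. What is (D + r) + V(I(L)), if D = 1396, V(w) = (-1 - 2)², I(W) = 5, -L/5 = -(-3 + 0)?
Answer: 1165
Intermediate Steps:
L = -15 (L = -(-5)*(-3 + 0) = -(-5)*(-3) = -5*3 = -15)
V(w) = 9 (V(w) = (-3)² = 9)
r = -240 (r = -12*20 = -240)
(D + r) + V(I(L)) = (1396 - 240) + 9 = 1156 + 9 = 1165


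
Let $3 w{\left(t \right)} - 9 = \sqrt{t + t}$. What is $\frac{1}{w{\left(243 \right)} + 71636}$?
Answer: $\frac{71639}{5132146267} - \frac{3 \sqrt{6}}{5132146267} \approx 1.3957 \cdot 10^{-5}$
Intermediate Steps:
$w{\left(t \right)} = 3 + \frac{\sqrt{2} \sqrt{t}}{3}$ ($w{\left(t \right)} = 3 + \frac{\sqrt{t + t}}{3} = 3 + \frac{\sqrt{2 t}}{3} = 3 + \frac{\sqrt{2} \sqrt{t}}{3}$)
$\frac{1}{w{\left(243 \right)} + 71636} = \frac{1}{\left(3 + \frac{\sqrt{2} \sqrt{243}}{3}\right) + 71636} = \frac{1}{\left(3 + \frac{\sqrt{2} \cdot 9 \sqrt{3}}{3}\right) + 71636} = \frac{1}{\left(3 + 3 \sqrt{6}\right) + 71636} = \frac{1}{71639 + 3 \sqrt{6}}$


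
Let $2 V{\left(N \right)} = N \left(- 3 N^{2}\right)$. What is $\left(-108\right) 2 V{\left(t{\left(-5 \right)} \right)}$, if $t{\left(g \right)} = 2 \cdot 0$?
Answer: $0$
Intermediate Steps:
$t{\left(g \right)} = 0$
$V{\left(N \right)} = - \frac{3 N^{3}}{2}$ ($V{\left(N \right)} = \frac{N \left(- 3 N^{2}\right)}{2} = \frac{\left(-3\right) N^{3}}{2} = - \frac{3 N^{3}}{2}$)
$\left(-108\right) 2 V{\left(t{\left(-5 \right)} \right)} = \left(-108\right) 2 \left(- \frac{3 \cdot 0^{3}}{2}\right) = - 216 \left(\left(- \frac{3}{2}\right) 0\right) = \left(-216\right) 0 = 0$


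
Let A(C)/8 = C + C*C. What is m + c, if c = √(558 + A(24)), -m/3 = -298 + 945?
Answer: -1941 + √5358 ≈ -1867.8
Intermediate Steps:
m = -1941 (m = -3*(-298 + 945) = -3*647 = -1941)
A(C) = 8*C + 8*C² (A(C) = 8*(C + C*C) = 8*(C + C²) = 8*C + 8*C²)
c = √5358 (c = √(558 + 8*24*(1 + 24)) = √(558 + 8*24*25) = √(558 + 4800) = √5358 ≈ 73.198)
m + c = -1941 + √5358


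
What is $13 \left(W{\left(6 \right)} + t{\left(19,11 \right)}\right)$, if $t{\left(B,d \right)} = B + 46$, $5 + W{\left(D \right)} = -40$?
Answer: $260$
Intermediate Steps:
$W{\left(D \right)} = -45$ ($W{\left(D \right)} = -5 - 40 = -45$)
$t{\left(B,d \right)} = 46 + B$
$13 \left(W{\left(6 \right)} + t{\left(19,11 \right)}\right) = 13 \left(-45 + \left(46 + 19\right)\right) = 13 \left(-45 + 65\right) = 13 \cdot 20 = 260$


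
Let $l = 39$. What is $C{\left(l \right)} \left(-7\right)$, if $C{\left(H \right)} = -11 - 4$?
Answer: $105$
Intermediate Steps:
$C{\left(H \right)} = -15$
$C{\left(l \right)} \left(-7\right) = \left(-15\right) \left(-7\right) = 105$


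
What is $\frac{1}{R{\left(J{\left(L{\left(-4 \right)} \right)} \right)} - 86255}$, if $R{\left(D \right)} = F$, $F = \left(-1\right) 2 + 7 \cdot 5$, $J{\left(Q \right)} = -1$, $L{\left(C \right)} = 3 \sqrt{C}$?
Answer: $- \frac{1}{86222} \approx -1.1598 \cdot 10^{-5}$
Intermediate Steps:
$F = 33$ ($F = -2 + 35 = 33$)
$R{\left(D \right)} = 33$
$\frac{1}{R{\left(J{\left(L{\left(-4 \right)} \right)} \right)} - 86255} = \frac{1}{33 - 86255} = \frac{1}{-86222} = - \frac{1}{86222}$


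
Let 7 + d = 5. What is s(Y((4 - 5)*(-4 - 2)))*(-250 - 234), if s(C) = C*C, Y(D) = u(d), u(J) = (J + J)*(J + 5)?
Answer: -69696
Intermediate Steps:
d = -2 (d = -7 + 5 = -2)
u(J) = 2*J*(5 + J) (u(J) = (2*J)*(5 + J) = 2*J*(5 + J))
Y(D) = -12 (Y(D) = 2*(-2)*(5 - 2) = 2*(-2)*3 = -12)
s(C) = C²
s(Y((4 - 5)*(-4 - 2)))*(-250 - 234) = (-12)²*(-250 - 234) = 144*(-484) = -69696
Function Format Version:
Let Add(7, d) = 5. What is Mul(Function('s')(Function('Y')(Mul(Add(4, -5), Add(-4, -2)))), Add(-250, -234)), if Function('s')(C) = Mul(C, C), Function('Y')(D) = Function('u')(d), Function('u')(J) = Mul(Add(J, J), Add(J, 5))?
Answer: -69696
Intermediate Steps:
d = -2 (d = Add(-7, 5) = -2)
Function('u')(J) = Mul(2, J, Add(5, J)) (Function('u')(J) = Mul(Mul(2, J), Add(5, J)) = Mul(2, J, Add(5, J)))
Function('Y')(D) = -12 (Function('Y')(D) = Mul(2, -2, Add(5, -2)) = Mul(2, -2, 3) = -12)
Function('s')(C) = Pow(C, 2)
Mul(Function('s')(Function('Y')(Mul(Add(4, -5), Add(-4, -2)))), Add(-250, -234)) = Mul(Pow(-12, 2), Add(-250, -234)) = Mul(144, -484) = -69696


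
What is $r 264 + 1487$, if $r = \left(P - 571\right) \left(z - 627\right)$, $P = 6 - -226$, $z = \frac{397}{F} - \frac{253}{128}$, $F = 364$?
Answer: $\frac{81819576077}{1456} \approx 5.6195 \cdot 10^{7}$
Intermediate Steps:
$z = - \frac{10319}{11648}$ ($z = \frac{397}{364} - \frac{253}{128} = - \frac{10319}{11648} \approx -0.8859$)
$P = 232$ ($P = 6 + 226 = 232$)
$r = \frac{2479315485}{11648}$ ($r = \left(232 - 571\right) \left(- \frac{10319}{11648} - 627\right) = \left(-339\right) \left(- \frac{7313615}{11648}\right) = \frac{2479315485}{11648} \approx 2.1285 \cdot 10^{5}$)
$r 264 + 1487 = \frac{2479315485}{11648} \cdot 264 + 1487 = \frac{81817411005}{1456} + 1487 = \frac{81819576077}{1456}$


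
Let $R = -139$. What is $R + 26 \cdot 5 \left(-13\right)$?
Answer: $-1829$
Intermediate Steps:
$R + 26 \cdot 5 \left(-13\right) = -139 + 26 \cdot 5 \left(-13\right) = -139 + 26 \left(-65\right) = -139 - 1690 = -1829$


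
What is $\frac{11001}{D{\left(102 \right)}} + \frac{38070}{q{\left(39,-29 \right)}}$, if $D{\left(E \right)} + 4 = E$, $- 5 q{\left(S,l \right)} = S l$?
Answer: $\frac{10365477}{36946} \approx 280.56$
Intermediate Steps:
$q{\left(S,l \right)} = - \frac{S l}{5}$
$D{\left(E \right)} = -4 + E$
$\frac{11001}{D{\left(102 \right)}} + \frac{38070}{q{\left(39,-29 \right)}} = \frac{11001}{-4 + 102} + \frac{38070}{\left(- \frac{1}{5}\right) 39 \left(-29\right)} = \frac{11001}{98} + \frac{38070}{\frac{1131}{5}} = 11001 \cdot \frac{1}{98} + 38070 \cdot \frac{5}{1131} = \frac{11001}{98} + \frac{63450}{377} = \frac{10365477}{36946}$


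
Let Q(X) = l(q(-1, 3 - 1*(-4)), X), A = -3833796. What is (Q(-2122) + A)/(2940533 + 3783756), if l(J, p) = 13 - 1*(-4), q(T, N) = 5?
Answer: -3833779/6724289 ≈ -0.57014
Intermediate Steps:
l(J, p) = 17 (l(J, p) = 13 + 4 = 17)
Q(X) = 17
(Q(-2122) + A)/(2940533 + 3783756) = (17 - 3833796)/(2940533 + 3783756) = -3833779/6724289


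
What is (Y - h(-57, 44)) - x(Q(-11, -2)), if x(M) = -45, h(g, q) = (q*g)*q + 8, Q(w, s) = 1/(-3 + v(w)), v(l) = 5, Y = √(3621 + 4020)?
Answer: 110389 + 3*√849 ≈ 1.1048e+5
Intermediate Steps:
Y = 3*√849 (Y = √7641 = 3*√849 ≈ 87.413)
Q(w, s) = ½ (Q(w, s) = 1/(-3 + 5) = 1/2 = ½)
h(g, q) = 8 + g*q² (h(g, q) = (g*q)*q + 8 = g*q² + 8 = 8 + g*q²)
(Y - h(-57, 44)) - x(Q(-11, -2)) = (3*√849 - (8 - 57*44²)) - 1*(-45) = (3*√849 - (8 - 57*1936)) + 45 = (3*√849 - (8 - 110352)) + 45 = (3*√849 - 1*(-110344)) + 45 = (3*√849 + 110344) + 45 = (110344 + 3*√849) + 45 = 110389 + 3*√849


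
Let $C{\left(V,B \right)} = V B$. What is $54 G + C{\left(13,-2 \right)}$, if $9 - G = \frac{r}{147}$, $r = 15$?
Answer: $\frac{22270}{49} \approx 454.49$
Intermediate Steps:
$C{\left(V,B \right)} = B V$
$G = \frac{436}{49}$ ($G = 9 - \frac{15}{147} = 9 - 15 \cdot \frac{1}{147} = 9 - \frac{5}{49} = \frac{436}{49} \approx 8.898$)
$54 G + C{\left(13,-2 \right)} = 54 \cdot \frac{436}{49} - 26 = \frac{23544}{49} - 26 = \frac{22270}{49}$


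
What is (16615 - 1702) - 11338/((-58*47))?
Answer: 20332088/1363 ≈ 14917.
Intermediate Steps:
(16615 - 1702) - 11338/((-58*47)) = 14913 - 11338/(-2726) = 14913 - 11338*(-1/2726) = 14913 + 5669/1363 = 20332088/1363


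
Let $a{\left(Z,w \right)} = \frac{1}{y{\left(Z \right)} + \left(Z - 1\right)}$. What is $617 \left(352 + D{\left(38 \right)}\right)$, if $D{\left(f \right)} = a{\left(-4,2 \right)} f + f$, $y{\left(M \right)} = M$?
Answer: $\frac{2142224}{9} \approx 2.3803 \cdot 10^{5}$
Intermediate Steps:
$a{\left(Z,w \right)} = \frac{1}{-1 + 2 Z}$ ($a{\left(Z,w \right)} = \frac{1}{Z + \left(Z - 1\right)} = \frac{1}{Z + \left(-1 + Z\right)} = \frac{1}{-1 + 2 Z}$)
$D{\left(f \right)} = \frac{8 f}{9}$ ($D{\left(f \right)} = \frac{f}{-1 + 2 \left(-4\right)} + f = \frac{f}{-1 - 8} + f = \frac{f}{-9} + f = - \frac{f}{9} + f = \frac{8 f}{9}$)
$617 \left(352 + D{\left(38 \right)}\right) = 617 \left(352 + \frac{8}{9} \cdot 38\right) = 617 \left(352 + \frac{304}{9}\right) = 617 \cdot \frac{3472}{9} = \frac{2142224}{9}$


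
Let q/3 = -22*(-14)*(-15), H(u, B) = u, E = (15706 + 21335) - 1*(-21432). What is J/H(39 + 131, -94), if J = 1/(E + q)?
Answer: 1/7584210 ≈ 1.3185e-7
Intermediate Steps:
E = 58473 (E = 37041 + 21432 = 58473)
q = -13860 (q = 3*(-22*(-14)*(-15)) = 3*(308*(-15)) = 3*(-4620) = -13860)
J = 1/44613 (J = 1/(58473 - 13860) = 1/44613 ≈ 2.2415e-5)
J/H(39 + 131, -94) = 1/(44613*(39 + 131)) = (1/44613)/170 = (1/44613)*(1/170) = 1/7584210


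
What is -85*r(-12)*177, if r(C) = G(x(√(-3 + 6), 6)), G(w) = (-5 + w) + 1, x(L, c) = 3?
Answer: 15045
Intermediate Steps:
G(w) = -4 + w
r(C) = -1 (r(C) = -4 + 3 = -1)
-85*r(-12)*177 = -85*(-1)*177 = 85*177 = 15045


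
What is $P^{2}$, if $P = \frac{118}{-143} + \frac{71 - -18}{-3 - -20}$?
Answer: $\frac{114939841}{5909761} \approx 19.449$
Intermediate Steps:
$P = \frac{10721}{2431}$ ($P = 118 \left(- \frac{1}{143}\right) + \frac{71 + 18}{-3 + 20} = - \frac{118}{143} + \frac{89}{17} = \frac{10721}{2431} \approx 4.4101$)
$P^{2} = \left(\frac{10721}{2431}\right)^{2} = \frac{114939841}{5909761}$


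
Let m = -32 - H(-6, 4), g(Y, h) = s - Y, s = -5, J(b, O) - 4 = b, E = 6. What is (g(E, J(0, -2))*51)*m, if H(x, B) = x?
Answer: 14586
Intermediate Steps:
J(b, O) = 4 + b
g(Y, h) = -5 - Y
m = -26 (m = -32 - 1*(-6) = -32 + 6 = -26)
(g(E, J(0, -2))*51)*m = ((-5 - 1*6)*51)*(-26) = ((-5 - 6)*51)*(-26) = -11*51*(-26) = -561*(-26) = 14586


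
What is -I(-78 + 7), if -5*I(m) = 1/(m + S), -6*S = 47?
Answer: -6/2365 ≈ -0.0025370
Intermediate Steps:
S = -47/6 (S = -⅙*47 = -47/6 ≈ -7.8333)
I(m) = -1/(5*(-47/6 + m)) (I(m) = -1/(5*(m - 47/6)) = -1/(5*(-47/6 + m)))
-I(-78 + 7) = -(-6)/(-235 + 30*(-78 + 7)) = -(-6)/(-235 + 30*(-71)) = -(-6)/(-235 - 2130) = -(-6)/(-2365) = -(-6)*(-1)/2365 = -1*6/2365 = -6/2365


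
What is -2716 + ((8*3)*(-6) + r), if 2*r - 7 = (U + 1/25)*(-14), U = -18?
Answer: -136539/50 ≈ -2730.8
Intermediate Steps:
r = 6461/50 (r = 7/2 + ((-18 + 1/25)*(-14))/2 = 7/2 + (-449/25*(-14))/2 = 7/2 + (1/2)*(6286/25) = 7/2 + 3143/25 = 6461/50 ≈ 129.22)
-2716 + ((8*3)*(-6) + r) = -2716 + ((8*3)*(-6) + 6461/50) = -2716 + (24*(-6) + 6461/50) = -2716 + (-144 + 6461/50) = -2716 - 739/50 = -136539/50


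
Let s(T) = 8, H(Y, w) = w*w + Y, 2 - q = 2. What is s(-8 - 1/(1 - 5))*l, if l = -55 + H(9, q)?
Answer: -368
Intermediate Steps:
q = 0 (q = 2 - 1*2 = 2 - 2 = 0)
H(Y, w) = Y + w² (H(Y, w) = w² + Y = Y + w²)
l = -46 (l = -55 + (9 + 0²) = -55 + (9 + 0) = -55 + 9 = -46)
s(-8 - 1/(1 - 5))*l = 8*(-46) = -368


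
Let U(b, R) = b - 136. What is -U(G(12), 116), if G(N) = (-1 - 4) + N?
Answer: 129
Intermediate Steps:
G(N) = -5 + N
U(b, R) = -136 + b
-U(G(12), 116) = -(-136 + (-5 + 12)) = -(-136 + 7) = -1*(-129) = 129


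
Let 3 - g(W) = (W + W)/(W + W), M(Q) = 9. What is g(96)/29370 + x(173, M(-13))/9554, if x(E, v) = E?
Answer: 2550059/140300490 ≈ 0.018176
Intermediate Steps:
g(W) = 2 (g(W) = 3 - (W + W)/(W + W) = 3 - 2*W/(2*W) = 3 - 2*W*1/(2*W) = 3 - 1*1 = 3 - 1 = 2)
g(96)/29370 + x(173, M(-13))/9554 = 2/29370 + 173/9554 = 2*(1/29370) + 173*(1/9554) = 1/14685 + 173/9554 = 2550059/140300490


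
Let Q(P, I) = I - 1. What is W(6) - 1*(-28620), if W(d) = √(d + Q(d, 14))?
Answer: 28620 + √19 ≈ 28624.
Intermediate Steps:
Q(P, I) = -1 + I
W(d) = √(13 + d) (W(d) = √(d + (-1 + 14)) = √(d + 13) = √(13 + d))
W(6) - 1*(-28620) = √(13 + 6) - 1*(-28620) = √19 + 28620 = 28620 + √19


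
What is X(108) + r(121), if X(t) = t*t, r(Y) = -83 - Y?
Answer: 11460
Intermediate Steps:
X(t) = t²
X(108) + r(121) = 108² + (-83 - 1*121) = 11664 + (-83 - 121) = 11664 - 204 = 11460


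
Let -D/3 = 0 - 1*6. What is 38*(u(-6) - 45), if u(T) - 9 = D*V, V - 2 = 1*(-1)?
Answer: -684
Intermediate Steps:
D = 18 (D = -3*(0 - 1*6) = -3*(0 - 6) = -3*(-6) = 18)
V = 1 (V = 2 + 1*(-1) = 2 - 1 = 1)
u(T) = 27 (u(T) = 9 + 18*1 = 9 + 18 = 27)
38*(u(-6) - 45) = 38*(27 - 45) = 38*(-18) = -684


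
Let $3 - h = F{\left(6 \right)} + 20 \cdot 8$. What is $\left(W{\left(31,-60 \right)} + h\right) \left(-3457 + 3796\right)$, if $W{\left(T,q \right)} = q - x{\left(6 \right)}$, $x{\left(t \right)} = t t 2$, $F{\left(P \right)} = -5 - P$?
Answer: $-94242$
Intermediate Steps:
$x{\left(t \right)} = 2 t^{2}$ ($x{\left(t \right)} = t^{2} \cdot 2 = 2 t^{2}$)
$h = -146$ ($h = 3 - \left(\left(-5 - 6\right) + 20 \cdot 8\right) = 3 - \left(\left(-5 - 6\right) + 160\right) = 3 - \left(-11 + 160\right) = 3 - 149 = -146$)
$W{\left(T,q \right)} = -72 + q$ ($W{\left(T,q \right)} = q - 2 \cdot 6^{2} = q - 2 \cdot 36 = q - 72 = -72 + q$)
$\left(W{\left(31,-60 \right)} + h\right) \left(-3457 + 3796\right) = \left(\left(-72 - 60\right) - 146\right) \left(-3457 + 3796\right) = \left(-132 - 146\right) 339 = \left(-278\right) 339 = -94242$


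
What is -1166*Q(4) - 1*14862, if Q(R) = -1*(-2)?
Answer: -17194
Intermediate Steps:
Q(R) = 2
-1166*Q(4) - 1*14862 = -1166*2 - 1*14862 = -2332 - 14862 = -17194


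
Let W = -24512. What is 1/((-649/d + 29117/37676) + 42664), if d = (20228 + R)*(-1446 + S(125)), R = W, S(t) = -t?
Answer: 31695707358/1352290150938395 ≈ 2.3439e-5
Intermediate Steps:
R = -24512
d = 6730164 (d = (20228 - 24512)*(-1446 - 1*125) = -4284*(-1446 - 125) = -4284*(-1571) = 6730164)
1/((-649/d + 29117/37676) + 42664) = 1/((-649/6730164 + 29117/37676) + 42664) = 1/(24492216683/31695707358 + 42664) = 1/(1352290150938395/31695707358) = 31695707358/1352290150938395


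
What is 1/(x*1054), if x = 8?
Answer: 1/8432 ≈ 0.00011860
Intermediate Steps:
1/(x*1054) = 1/(8*1054) = 1/8432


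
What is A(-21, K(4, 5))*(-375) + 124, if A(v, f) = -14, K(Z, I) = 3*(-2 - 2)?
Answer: 5374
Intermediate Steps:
K(Z, I) = -12 (K(Z, I) = 3*(-4) = -12)
A(-21, K(4, 5))*(-375) + 124 = -14*(-375) + 124 = 5250 + 124 = 5374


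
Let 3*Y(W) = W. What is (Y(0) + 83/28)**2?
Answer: 6889/784 ≈ 8.7870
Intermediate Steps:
Y(W) = W/3
(Y(0) + 83/28)**2 = ((1/3)*0 + 83/28)**2 = (0 + 83*(1/28))**2 = (0 + 83/28)**2 = (83/28)**2 = 6889/784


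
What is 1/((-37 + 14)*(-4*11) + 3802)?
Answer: 1/4814 ≈ 0.00020773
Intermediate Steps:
1/((-37 + 14)*(-4*11) + 3802) = 1/(-23*(-44) + 3802) = 1/(1012 + 3802) = 1/4814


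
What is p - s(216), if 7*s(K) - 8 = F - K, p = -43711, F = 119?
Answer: -305888/7 ≈ -43698.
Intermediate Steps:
s(K) = 127/7 - K/7 (s(K) = 8/7 + (119 - K)/7 = 8/7 + (17 - K/7) = 127/7 - K/7)
p - s(216) = -43711 - (127/7 - 1/7*216) = -43711 - (127/7 - 216/7) = -43711 - 1*(-89/7) = -43711 + 89/7 = -305888/7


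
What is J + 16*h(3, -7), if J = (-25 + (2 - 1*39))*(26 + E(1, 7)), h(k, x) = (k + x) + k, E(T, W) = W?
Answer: -2062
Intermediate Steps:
h(k, x) = x + 2*k
J = -2046 (J = (-25 + (2 - 1*39))*(26 + 7) = (-25 + (2 - 39))*33 = (-25 - 37)*33 = -62*33 = -2046)
J + 16*h(3, -7) = -2046 + 16*(-7 + 2*3) = -2046 + 16*(-7 + 6) = -2046 + 16*(-1) = -2046 - 16 = -2062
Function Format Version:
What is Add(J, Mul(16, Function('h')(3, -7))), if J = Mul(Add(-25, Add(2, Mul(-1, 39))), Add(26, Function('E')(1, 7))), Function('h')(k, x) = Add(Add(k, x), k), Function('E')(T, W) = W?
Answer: -2062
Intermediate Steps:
Function('h')(k, x) = Add(x, Mul(2, k))
J = -2046 (J = Mul(Add(-25, Add(2, Mul(-1, 39))), Add(26, 7)) = Mul(Add(-25, Add(2, -39)), 33) = Mul(Add(-25, -37), 33) = Mul(-62, 33) = -2046)
Add(J, Mul(16, Function('h')(3, -7))) = Add(-2046, Mul(16, Add(-7, Mul(2, 3)))) = Add(-2046, Mul(16, Add(-7, 6))) = Add(-2046, Mul(16, -1)) = Add(-2046, -16) = -2062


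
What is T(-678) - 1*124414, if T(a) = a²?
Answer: 335270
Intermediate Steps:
T(-678) - 1*124414 = (-678)² - 1*124414 = 459684 - 124414 = 335270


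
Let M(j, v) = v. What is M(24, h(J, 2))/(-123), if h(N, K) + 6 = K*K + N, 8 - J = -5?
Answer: -11/123 ≈ -0.089431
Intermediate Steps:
J = 13 (J = 8 - 1*(-5) = 8 + 5 = 13)
h(N, K) = -6 + N + K² (h(N, K) = -6 + (K*K + N) = -6 + (K² + N) = -6 + (N + K²) = -6 + N + K²)
M(24, h(J, 2))/(-123) = (-6 + 13 + 2²)/(-123) = (-6 + 13 + 4)*(-1/123) = 11*(-1/123) = -11/123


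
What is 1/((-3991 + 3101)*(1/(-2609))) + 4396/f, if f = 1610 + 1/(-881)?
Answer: 7147488721/1262384010 ≈ 5.6619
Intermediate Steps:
f = 1418409/881 (f = 1610 - 1/881 = 1418409/881 ≈ 1610.0)
1/((-3991 + 3101)*(1/(-2609))) + 4396/f = 1/((-3991 + 3101)*(1/(-2609))) + 4396/(1418409/881) = 1/((-890)*(-1/2609)) + 4396*(881/1418409) = -1/890*(-2609) + 3872876/1418409 = 2609/890 + 3872876/1418409 = 7147488721/1262384010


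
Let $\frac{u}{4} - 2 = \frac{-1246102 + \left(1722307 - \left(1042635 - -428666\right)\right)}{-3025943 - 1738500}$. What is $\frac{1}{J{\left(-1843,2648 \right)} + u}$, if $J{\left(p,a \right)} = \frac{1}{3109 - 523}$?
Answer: $\frac{12320849598}{108864834251} \approx 0.11318$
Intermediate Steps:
$J{\left(p,a \right)} = \frac{1}{2586}$
$u = \frac{42095928}{4764443}$ ($u = 8 + 4 \frac{-1246102 + \left(1722307 - \left(1042635 - -428666\right)\right)}{-3025943 - 1738500} = 8 + 4 \frac{-1246102 + \left(1722307 - \left(1042635 + 428666\right)\right)}{-4764443} = 8 + 4 \left(-1246102 + \left(1722307 - 1471301\right)\right) \left(- \frac{1}{4764443}\right) = 8 + 4 \left(-1246102 + 251006\right) \left(- \frac{1}{4764443}\right) = 8 + 4 \left(\left(-995096\right) \left(- \frac{1}{4764443}\right)\right) = 8 + 4 \cdot \frac{995096}{4764443} = 8 + \frac{3980384}{4764443} = \frac{42095928}{4764443} \approx 8.8354$)
$\frac{1}{J{\left(-1843,2648 \right)} + u} = \frac{1}{\frac{1}{2586} + \frac{42095928}{4764443}} = \frac{1}{\frac{108864834251}{12320849598}} = \frac{12320849598}{108864834251}$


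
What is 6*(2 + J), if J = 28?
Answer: 180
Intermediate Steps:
6*(2 + J) = 6*(2 + 28) = 6*30 = 180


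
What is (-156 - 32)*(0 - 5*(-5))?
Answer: -4700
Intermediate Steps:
(-156 - 32)*(0 - 5*(-5)) = -188*(0 + 25) = -188*25 = -4700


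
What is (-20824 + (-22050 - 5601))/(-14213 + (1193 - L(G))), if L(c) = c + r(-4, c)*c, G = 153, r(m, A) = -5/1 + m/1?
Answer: 48475/11796 ≈ 4.1094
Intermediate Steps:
r(m, A) = -5 + m (r(m, A) = -5*1 + m*1 = -5 + m)
L(c) = -8*c (L(c) = c + (-5 - 4)*c = c - 9*c = -8*c)
(-20824 + (-22050 - 5601))/(-14213 + (1193 - L(G))) = (-20824 + (-22050 - 5601))/(-14213 + (1193 - (-8)*153)) = (-20824 - 27651)/(-14213 + (1193 - 1*(-1224))) = -48475/(-14213 + (1193 + 1224)) = -48475/(-14213 + 2417) = -48475/(-11796) = -48475*(-1/11796) = 48475/11796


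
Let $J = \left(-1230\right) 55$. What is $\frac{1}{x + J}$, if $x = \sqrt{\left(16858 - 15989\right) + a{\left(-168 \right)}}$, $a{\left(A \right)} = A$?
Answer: $- \frac{67650}{4576521799} - \frac{\sqrt{701}}{4576521799} \approx -1.4788 \cdot 10^{-5}$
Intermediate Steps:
$x = \sqrt{701}$ ($x = \sqrt{\left(16858 - 15989\right) - 168} = \sqrt{869 - 168} = \sqrt{701} \approx 26.476$)
$J = -67650$
$\frac{1}{x + J} = \frac{1}{\sqrt{701} - 67650} = \frac{1}{-67650 + \sqrt{701}}$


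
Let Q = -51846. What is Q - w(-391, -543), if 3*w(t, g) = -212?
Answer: -155326/3 ≈ -51775.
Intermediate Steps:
w(t, g) = -212/3 (w(t, g) = (⅓)*(-212) = -212/3)
Q - w(-391, -543) = -51846 - 1*(-212/3) = -51846 + 212/3 = -155326/3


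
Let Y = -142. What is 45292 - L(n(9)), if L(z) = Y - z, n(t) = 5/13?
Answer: 590647/13 ≈ 45434.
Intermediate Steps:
n(t) = 5/13 (n(t) = 5*(1/13) = 5/13)
L(z) = -142 - z
45292 - L(n(9)) = 45292 - (-142 - 1*5/13) = 45292 - (-142 - 5/13) = 45292 - 1*(-1851/13) = 45292 + 1851/13 = 590647/13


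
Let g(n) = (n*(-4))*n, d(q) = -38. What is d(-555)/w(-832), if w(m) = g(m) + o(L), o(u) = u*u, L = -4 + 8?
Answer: 19/1384440 ≈ 1.3724e-5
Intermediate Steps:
L = 4
o(u) = u²
g(n) = -4*n² (g(n) = (-4*n)*n = -4*n²)
w(m) = 16 - 4*m² (w(m) = -4*m² + 4² = -4*m² + 16 = 16 - 4*m²)
d(-555)/w(-832) = -38/(16 - 4*(-832)²) = -38/(16 - 4*692224) = -38/(16 - 2768896) = -38/(-2768880) = -38*(-1/2768880) = 19/1384440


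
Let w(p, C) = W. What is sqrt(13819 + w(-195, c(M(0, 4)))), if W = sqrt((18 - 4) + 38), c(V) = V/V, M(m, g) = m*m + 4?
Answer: sqrt(13819 + 2*sqrt(13)) ≈ 117.58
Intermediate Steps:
M(m, g) = 4 + m**2 (M(m, g) = m**2 + 4 = 4 + m**2)
c(V) = 1
W = 2*sqrt(13) (W = sqrt(14 + 38) = sqrt(52) = 2*sqrt(13) ≈ 7.2111)
w(p, C) = 2*sqrt(13)
sqrt(13819 + w(-195, c(M(0, 4)))) = sqrt(13819 + 2*sqrt(13))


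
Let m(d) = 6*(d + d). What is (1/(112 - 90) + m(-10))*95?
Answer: -250705/22 ≈ -11396.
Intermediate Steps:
m(d) = 12*d (m(d) = 6*(2*d) = 12*d)
(1/(112 - 90) + m(-10))*95 = (1/(112 - 90) + 12*(-10))*95 = (1/22 - 120)*95 = -2639/22*95 = -250705/22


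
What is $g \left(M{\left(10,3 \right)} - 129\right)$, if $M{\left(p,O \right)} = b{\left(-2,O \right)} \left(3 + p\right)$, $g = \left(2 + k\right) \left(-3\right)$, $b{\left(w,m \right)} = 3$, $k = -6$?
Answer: $-1080$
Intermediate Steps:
$g = 12$ ($g = \left(2 - 6\right) \left(-3\right) = \left(-4\right) \left(-3\right) = 12$)
$M{\left(p,O \right)} = 9 + 3 p$ ($M{\left(p,O \right)} = 3 \left(3 + p\right) = 9 + 3 p$)
$g \left(M{\left(10,3 \right)} - 129\right) = 12 \left(\left(9 + 3 \cdot 10\right) - 129\right) = 12 \left(\left(9 + 30\right) - 129\right) = 12 \left(39 - 129\right) = 12 \left(-90\right) = -1080$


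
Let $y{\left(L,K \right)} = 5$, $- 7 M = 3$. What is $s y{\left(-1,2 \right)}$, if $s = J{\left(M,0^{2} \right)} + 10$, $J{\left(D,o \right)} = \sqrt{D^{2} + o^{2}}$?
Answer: $\frac{365}{7} \approx 52.143$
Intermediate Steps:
$M = - \frac{3}{7}$ ($M = \left(- \frac{1}{7}\right) 3 = - \frac{3}{7} \approx -0.42857$)
$s = \frac{73}{7}$ ($s = \sqrt{\left(- \frac{3}{7}\right)^{2} + \left(0^{2}\right)^{2}} + 10 = \sqrt{\frac{9}{49} + 0^{2}} + 10 = \sqrt{\frac{9}{49} + 0} + 10 = \sqrt{\frac{9}{49}} + 10 = \frac{3}{7} + 10 = \frac{73}{7} \approx 10.429$)
$s y{\left(-1,2 \right)} = \frac{73}{7} \cdot 5 = \frac{365}{7}$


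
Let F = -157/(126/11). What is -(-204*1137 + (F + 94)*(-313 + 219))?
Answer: 15088223/63 ≈ 2.3950e+5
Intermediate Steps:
F = -1727/126 (F = -157/(126*(1/11)) = -157/126/11 = -157*11/126 = -1727/126 ≈ -13.706)
-(-204*1137 + (F + 94)*(-313 + 219)) = -(-204*1137 + (-1727/126 + 94)*(-313 + 219)) = -(-231948 + (10117/126)*(-94)) = -(-231948 - 475499/63) = -1*(-15088223/63) = 15088223/63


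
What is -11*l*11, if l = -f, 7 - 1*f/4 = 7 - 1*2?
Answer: 968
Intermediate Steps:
f = 8 (f = 28 - 4*(7 - 1*2) = 28 - 4*(7 - 2) = 28 - 4*5 = 28 - 20 = 8)
l = -8 (l = -1*8 = -8)
-11*l*11 = -11*(-8)*11 = 88*11 = 968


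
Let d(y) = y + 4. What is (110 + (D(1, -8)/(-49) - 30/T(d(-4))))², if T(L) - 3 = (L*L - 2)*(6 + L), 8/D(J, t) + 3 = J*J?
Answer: 277955584/21609 ≈ 12863.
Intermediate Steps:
d(y) = 4 + y
D(J, t) = 8/(-3 + J²) (D(J, t) = 8/(-3 + J*J) = 8/(-3 + J²))
T(L) = 3 + (-2 + L²)*(6 + L) (T(L) = 3 + (L*L - 2)*(6 + L) = 3 + (L² - 2)*(6 + L) = 3 + (-2 + L²)*(6 + L))
(110 + (D(1, -8)/(-49) - 30/T(d(-4))))² = (110 + ((8/(-3 + 1²))/(-49) - 30/(-9 + (4 - 4)³ - 2*(4 - 4) + 6*(4 - 4)²)))² = (110 + ((8/(-3 + 1))*(-1/49) - 30/(-9 + 0³ - 2*0 + 6*0²)))² = (110 + ((8/(-2))*(-1/49) - 30/(-9 + 0 + 0 + 6*0)))² = (110 + ((8*(-½))*(-1/49) - 30/(-9 + 0 + 0 + 0)))² = (110 + (-4*(-1/49) - 30/(-9)))² = (110 + (4/49 - 30*(-⅑)))² = (110 + (4/49 + 10/3))² = (110 + 502/147)² = (16672/147)² = 277955584/21609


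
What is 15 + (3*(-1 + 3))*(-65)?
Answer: -375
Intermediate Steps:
15 + (3*(-1 + 3))*(-65) = 15 + (3*2)*(-65) = 15 + 6*(-65) = 15 - 390 = -375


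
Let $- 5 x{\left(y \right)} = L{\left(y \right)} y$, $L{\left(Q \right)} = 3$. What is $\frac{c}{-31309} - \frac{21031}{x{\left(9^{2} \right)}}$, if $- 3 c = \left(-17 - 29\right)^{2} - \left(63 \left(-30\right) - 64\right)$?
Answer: $\frac{3292627565}{7608087} \approx 432.78$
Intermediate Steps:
$x{\left(y \right)} = - \frac{3 y}{5}$
$c = - \frac{4070}{3}$ ($c = - \frac{\left(-17 - 29\right)^{2} - \left(63 \left(-30\right) - 64\right)}{3} = - \frac{\left(-46\right)^{2} - \left(-1890 - 64\right)}{3} = - \frac{2116 - -1954}{3} = - \frac{2116 + 1954}{3} = \left(- \frac{1}{3}\right) 4070 = - \frac{4070}{3} \approx -1356.7$)
$\frac{c}{-31309} - \frac{21031}{x{\left(9^{2} \right)}} = - \frac{4070}{3 \left(-31309\right)} - \frac{21031}{\left(- \frac{3}{5}\right) 9^{2}} = \left(- \frac{4070}{3}\right) \left(- \frac{1}{31309}\right) - \frac{21031}{\left(- \frac{3}{5}\right) 81} = \frac{4070}{93927} - \frac{21031}{- \frac{243}{5}} = \frac{4070}{93927} - - \frac{105155}{243} = \frac{4070}{93927} + \frac{105155}{243} = \frac{3292627565}{7608087}$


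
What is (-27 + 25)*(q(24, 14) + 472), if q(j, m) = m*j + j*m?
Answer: -2288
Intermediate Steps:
q(j, m) = 2*j*m (q(j, m) = j*m + j*m = 2*j*m)
(-27 + 25)*(q(24, 14) + 472) = (-27 + 25)*(2*24*14 + 472) = -2*(672 + 472) = -2*1144 = -2288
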